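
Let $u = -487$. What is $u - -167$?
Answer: $-320$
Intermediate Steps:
$u - -167 = -487 - -167 = -487 + 167 = -320$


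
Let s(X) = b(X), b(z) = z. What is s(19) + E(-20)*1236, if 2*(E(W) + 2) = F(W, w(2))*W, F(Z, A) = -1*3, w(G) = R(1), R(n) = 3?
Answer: 34627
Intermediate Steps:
w(G) = 3
F(Z, A) = -3
s(X) = X
E(W) = -2 - 3*W/2 (E(W) = -2 + (-3*W)/2 = -2 - 3*W/2)
s(19) + E(-20)*1236 = 19 + (-2 - 3/2*(-20))*1236 = 19 + (-2 + 30)*1236 = 19 + 28*1236 = 19 + 34608 = 34627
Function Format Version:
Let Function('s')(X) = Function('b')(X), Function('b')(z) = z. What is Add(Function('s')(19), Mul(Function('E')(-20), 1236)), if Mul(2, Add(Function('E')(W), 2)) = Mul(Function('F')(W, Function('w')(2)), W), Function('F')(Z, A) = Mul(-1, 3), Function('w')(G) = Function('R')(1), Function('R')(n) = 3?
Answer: 34627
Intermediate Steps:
Function('w')(G) = 3
Function('F')(Z, A) = -3
Function('s')(X) = X
Function('E')(W) = Add(-2, Mul(Rational(-3, 2), W)) (Function('E')(W) = Add(-2, Mul(Rational(1, 2), Mul(-3, W))) = Add(-2, Mul(Rational(-3, 2), W)))
Add(Function('s')(19), Mul(Function('E')(-20), 1236)) = Add(19, Mul(Add(-2, Mul(Rational(-3, 2), -20)), 1236)) = Add(19, Mul(Add(-2, 30), 1236)) = Add(19, Mul(28, 1236)) = Add(19, 34608) = 34627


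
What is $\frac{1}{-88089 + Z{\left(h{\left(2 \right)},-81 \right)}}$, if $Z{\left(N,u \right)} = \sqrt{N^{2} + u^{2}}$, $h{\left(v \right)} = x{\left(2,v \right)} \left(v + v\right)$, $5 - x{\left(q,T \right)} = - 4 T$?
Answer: $- \frac{88089}{7759662656} - \frac{\sqrt{9265}}{7759662656} \approx -1.1365 \cdot 10^{-5}$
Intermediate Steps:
$x{\left(q,T \right)} = 5 + 4 T$ ($x{\left(q,T \right)} = 5 - - 4 T = 5 + 4 T$)
$h{\left(v \right)} = 2 v \left(5 + 4 v\right)$ ($h{\left(v \right)} = \left(5 + 4 v\right) \left(v + v\right) = \left(5 + 4 v\right) 2 v = 2 v \left(5 + 4 v\right)$)
$\frac{1}{-88089 + Z{\left(h{\left(2 \right)},-81 \right)}} = \frac{1}{-88089 + \sqrt{\left(2 \cdot 2 \left(5 + 4 \cdot 2\right)\right)^{2} + \left(-81\right)^{2}}} = \frac{1}{-88089 + \sqrt{\left(2 \cdot 2 \left(5 + 8\right)\right)^{2} + 6561}} = \frac{1}{-88089 + \sqrt{\left(2 \cdot 2 \cdot 13\right)^{2} + 6561}} = \frac{1}{-88089 + \sqrt{52^{2} + 6561}} = \frac{1}{-88089 + \sqrt{2704 + 6561}} = \frac{1}{-88089 + \sqrt{9265}}$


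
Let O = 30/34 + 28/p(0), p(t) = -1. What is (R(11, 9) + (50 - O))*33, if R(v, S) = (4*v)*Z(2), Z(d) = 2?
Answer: 92631/17 ≈ 5448.9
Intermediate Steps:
O = -461/17 (O = 30/34 + 28/(-1) = 30*(1/34) + 28*(-1) = 15/17 - 28 = -461/17 ≈ -27.118)
R(v, S) = 8*v (R(v, S) = (4*v)*2 = 8*v)
(R(11, 9) + (50 - O))*33 = (8*11 + (50 - 1*(-461/17)))*33 = (88 + (50 + 461/17))*33 = (88 + 1311/17)*33 = (2807/17)*33 = 92631/17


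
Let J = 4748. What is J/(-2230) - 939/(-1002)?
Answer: -443921/372410 ≈ -1.1920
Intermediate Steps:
J/(-2230) - 939/(-1002) = 4748/(-2230) - 939/(-1002) = 4748*(-1/2230) - 939*(-1/1002) = -2374/1115 + 313/334 = -443921/372410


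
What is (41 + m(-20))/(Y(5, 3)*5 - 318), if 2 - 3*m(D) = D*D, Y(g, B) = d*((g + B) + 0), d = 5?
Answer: 275/354 ≈ 0.77684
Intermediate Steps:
Y(g, B) = 5*B + 5*g (Y(g, B) = 5*((g + B) + 0) = 5*((B + g) + 0) = 5*(B + g) = 5*B + 5*g)
m(D) = ⅔ - D²/3 (m(D) = ⅔ - D*D/3 = ⅔ - D²/3)
(41 + m(-20))/(Y(5, 3)*5 - 318) = (41 + (⅔ - ⅓*(-20)²))/((5*3 + 5*5)*5 - 318) = (41 + (⅔ - ⅓*400))/((15 + 25)*5 - 318) = (41 + (⅔ - 400/3))/(40*5 - 318) = (41 - 398/3)/(200 - 318) = -275/3/(-118) = -275/3*(-1/118) = 275/354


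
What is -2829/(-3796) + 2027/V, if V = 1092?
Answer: 51845/19929 ≈ 2.6015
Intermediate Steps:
-2829/(-3796) + 2027/V = -2829/(-3796) + 2027/1092 = -2829*(-1/3796) + 2027*(1/1092) = 2829/3796 + 2027/1092 = 51845/19929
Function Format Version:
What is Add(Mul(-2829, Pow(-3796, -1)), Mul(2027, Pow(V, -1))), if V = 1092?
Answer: Rational(51845, 19929) ≈ 2.6015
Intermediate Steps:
Add(Mul(-2829, Pow(-3796, -1)), Mul(2027, Pow(V, -1))) = Add(Mul(-2829, Pow(-3796, -1)), Mul(2027, Pow(1092, -1))) = Add(Mul(-2829, Rational(-1, 3796)), Mul(2027, Rational(1, 1092))) = Add(Rational(2829, 3796), Rational(2027, 1092)) = Rational(51845, 19929)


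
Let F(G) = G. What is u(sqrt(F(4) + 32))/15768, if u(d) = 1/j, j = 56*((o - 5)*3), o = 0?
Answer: -1/13245120 ≈ -7.5500e-8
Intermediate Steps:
j = -840 (j = 56*((0 - 5)*3) = 56*(-5*3) = 56*(-15) = -840)
u(d) = -1/840 (u(d) = 1/(-840) = -1/840)
u(sqrt(F(4) + 32))/15768 = -1/840/15768 = -1/840*1/15768 = -1/13245120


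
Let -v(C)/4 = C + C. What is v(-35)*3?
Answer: 840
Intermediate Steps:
v(C) = -8*C (v(C) = -4*(C + C) = -8*C)
v(-35)*3 = -8*(-35)*3 = 280*3 = 840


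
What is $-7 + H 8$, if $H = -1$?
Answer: $-15$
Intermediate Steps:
$-7 + H 8 = -7 - 8 = -15$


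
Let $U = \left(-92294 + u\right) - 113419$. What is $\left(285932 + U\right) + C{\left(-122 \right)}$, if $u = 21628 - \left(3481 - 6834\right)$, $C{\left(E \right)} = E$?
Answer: $105078$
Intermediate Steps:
$u = 24981$ ($u = 21628 - \left(3481 - 6834\right) = 21628 - -3353 = 21628 + 3353 = 24981$)
$U = -180732$ ($U = \left(-92294 + 24981\right) - 113419 = -67313 - 113419 = -180732$)
$\left(285932 + U\right) + C{\left(-122 \right)} = \left(285932 - 180732\right) - 122 = 105200 - 122 = 105078$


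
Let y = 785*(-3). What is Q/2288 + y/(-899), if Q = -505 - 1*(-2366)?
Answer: 7061279/2056912 ≈ 3.4330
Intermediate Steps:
Q = 1861 (Q = -505 + 2366 = 1861)
y = -2355
Q/2288 + y/(-899) = 1861/2288 - 2355/(-899) = 1861*(1/2288) - 2355*(-1/899) = 1861/2288 + 2355/899 = 7061279/2056912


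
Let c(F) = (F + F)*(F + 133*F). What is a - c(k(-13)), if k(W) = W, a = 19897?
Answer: -25395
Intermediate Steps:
c(F) = 268*F² (c(F) = (2*F)*(134*F) = 268*F²)
a - c(k(-13)) = 19897 - 268*(-13)² = 19897 - 268*169 = 19897 - 1*45292 = 19897 - 45292 = -25395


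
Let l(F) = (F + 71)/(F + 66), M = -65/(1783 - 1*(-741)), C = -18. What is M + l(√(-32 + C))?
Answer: 5833637/5560372 - 25*I*√2/4406 ≈ 1.0491 - 0.0080244*I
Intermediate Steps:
M = -65/2524 (M = -65/(1783 + 741) = -65/2524 ≈ -0.025753)
l(F) = (71 + F)/(66 + F)
M + l(√(-32 + C)) = -65/2524 + (71 + √(-32 - 18))/(66 + √(-32 - 18)) = -65/2524 + (71 + √(-50))/(66 + √(-50)) = -65/2524 + (71 + 5*I*√2)/(66 + 5*I*√2)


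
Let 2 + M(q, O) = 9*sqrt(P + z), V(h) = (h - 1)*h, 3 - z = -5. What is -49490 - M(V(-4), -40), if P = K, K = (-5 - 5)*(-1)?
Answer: -49488 - 27*sqrt(2) ≈ -49526.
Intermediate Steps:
z = 8 (z = 3 - 1*(-5) = 3 + 5 = 8)
V(h) = h*(-1 + h) (V(h) = (-1 + h)*h = h*(-1 + h))
K = 10 (K = -10*(-1) = 10)
P = 10
M(q, O) = -2 + 27*sqrt(2) (M(q, O) = -2 + 9*sqrt(10 + 8) = -2 + 9*sqrt(18) = -2 + 9*(3*sqrt(2)) = -2 + 27*sqrt(2))
-49490 - M(V(-4), -40) = -49490 - (-2 + 27*sqrt(2)) = -49490 + (2 - 27*sqrt(2)) = -49488 - 27*sqrt(2)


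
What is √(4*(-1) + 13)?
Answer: 3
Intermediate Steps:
√(4*(-1) + 13) = √(-4 + 13) = √9 = 3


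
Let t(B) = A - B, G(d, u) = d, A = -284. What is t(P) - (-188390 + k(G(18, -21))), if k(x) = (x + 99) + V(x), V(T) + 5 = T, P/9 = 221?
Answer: 185987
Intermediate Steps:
P = 1989 (P = 9*221 = 1989)
V(T) = -5 + T
t(B) = -284 - B
k(x) = 94 + 2*x (k(x) = (x + 99) + (-5 + x) = (99 + x) + (-5 + x) = 94 + 2*x)
t(P) - (-188390 + k(G(18, -21))) = (-284 - 1*1989) - (-188390 + (94 + 2*18)) = (-284 - 1989) - (-188390 + (94 + 36)) = -2273 - (-188390 + 130) = -2273 - 1*(-188260) = -2273 + 188260 = 185987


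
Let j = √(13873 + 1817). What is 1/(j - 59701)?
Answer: -59701/3564193711 - √15690/3564193711 ≈ -1.6785e-5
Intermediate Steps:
j = √15690 ≈ 125.26
1/(j - 59701) = 1/(√15690 - 59701) = 1/(-59701 + √15690)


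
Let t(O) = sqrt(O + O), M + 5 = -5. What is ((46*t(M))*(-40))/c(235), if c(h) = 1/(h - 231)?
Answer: -14720*I*sqrt(5) ≈ -32915.0*I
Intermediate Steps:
M = -10 (M = -5 - 5 = -10)
t(O) = sqrt(2)*sqrt(O) (t(O) = sqrt(2*O) = sqrt(2)*sqrt(O))
c(h) = 1/(-231 + h)
((46*t(M))*(-40))/c(235) = ((46*(sqrt(2)*sqrt(-10)))*(-40))/(1/(-231 + 235)) = ((46*(sqrt(2)*(I*sqrt(10))))*(-40))/(1/4) = ((46*(2*I*sqrt(5)))*(-40))/(1/4) = ((92*I*sqrt(5))*(-40))*4 = -3680*I*sqrt(5)*4 = -14720*I*sqrt(5)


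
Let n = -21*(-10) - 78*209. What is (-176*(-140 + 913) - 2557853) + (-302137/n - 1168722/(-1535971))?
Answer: -66584251475975681/24716845332 ≈ -2.6939e+6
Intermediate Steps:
n = -16092 (n = 210 - 16302 = -16092)
(-176*(-140 + 913) - 2557853) + (-302137/n - 1168722/(-1535971)) = (-176*(-140 + 913) - 2557853) + (-302137/(-16092) - 1168722/(-1535971)) = (-176*773 - 2557853) + (-302137*(-1/16092) - 1168722*(-1/1535971)) = (-136048 - 2557853) + (302137/16092 + 1168722/1535971) = -2693901 + 482880744451/24716845332 = -66584251475975681/24716845332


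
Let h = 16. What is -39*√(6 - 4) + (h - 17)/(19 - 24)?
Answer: ⅕ - 39*√2 ≈ -54.954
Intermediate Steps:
-39*√(6 - 4) + (h - 17)/(19 - 24) = -39*√(6 - 4) + (16 - 17)/(19 - 24) = -39*√2 - 1/(-5) = -39*√2 - 1*(-⅕) = -39*√2 + ⅕ = ⅕ - 39*√2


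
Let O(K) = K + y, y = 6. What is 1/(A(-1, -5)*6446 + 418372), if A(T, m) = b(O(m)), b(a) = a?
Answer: 1/424818 ≈ 2.3540e-6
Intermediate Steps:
O(K) = 6 + K (O(K) = K + 6 = 6 + K)
A(T, m) = 6 + m
1/(A(-1, -5)*6446 + 418372) = 1/((6 - 5)*6446 + 418372) = 1/(1*6446 + 418372) = 1/(6446 + 418372) = 1/424818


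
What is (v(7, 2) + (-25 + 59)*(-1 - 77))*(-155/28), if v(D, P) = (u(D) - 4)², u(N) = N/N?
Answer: 409665/28 ≈ 14631.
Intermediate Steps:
u(N) = 1
v(D, P) = 9 (v(D, P) = (1 - 4)² = (-3)² = 9)
(v(7, 2) + (-25 + 59)*(-1 - 77))*(-155/28) = (9 + (-25 + 59)*(-1 - 77))*(-155/28) = (9 + 34*(-78))*(-155*1/28) = (9 - 2652)*(-155/28) = -2643*(-155/28) = 409665/28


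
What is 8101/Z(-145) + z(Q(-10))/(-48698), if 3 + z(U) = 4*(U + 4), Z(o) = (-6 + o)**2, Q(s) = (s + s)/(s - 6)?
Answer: 197046040/555181549 ≈ 0.35492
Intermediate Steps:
Q(s) = 2*s/(-6 + s) (Q(s) = (2*s)/(-6 + s) = 2*s/(-6 + s))
z(U) = 13 + 4*U (z(U) = -3 + 4*(U + 4) = -3 + 4*(4 + U) = -3 + (16 + 4*U) = 13 + 4*U)
8101/Z(-145) + z(Q(-10))/(-48698) = 8101/((-6 - 145)**2) + (13 + 4*(2*(-10)/(-6 - 10)))/(-48698) = 8101/((-151)**2) + (13 + 4*(2*(-10)/(-16)))*(-1/48698) = 8101/22801 + (13 + 4*(2*(-10)*(-1/16)))*(-1/48698) = 8101*(1/22801) + (13 + 4*(5/4))*(-1/48698) = 8101/22801 + (13 + 5)*(-1/48698) = 8101/22801 + 18*(-1/48698) = 8101/22801 - 9/24349 = 197046040/555181549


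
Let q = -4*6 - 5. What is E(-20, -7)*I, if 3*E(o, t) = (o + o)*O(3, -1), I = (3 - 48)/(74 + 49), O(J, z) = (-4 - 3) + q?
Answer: -7200/41 ≈ -175.61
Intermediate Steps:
q = -29 (q = -24 - 5 = -29)
O(J, z) = -36 (O(J, z) = (-4 - 3) - 29 = -7 - 29 = -36)
I = -15/41 (I = -45/123 = -45*1/123 = -15/41 ≈ -0.36585)
E(o, t) = -24*o (E(o, t) = ((o + o)*(-36))/3 = ((2*o)*(-36))/3 = (-72*o)/3 = -24*o)
E(-20, -7)*I = -24*(-20)*(-15/41) = 480*(-15/41) = -7200/41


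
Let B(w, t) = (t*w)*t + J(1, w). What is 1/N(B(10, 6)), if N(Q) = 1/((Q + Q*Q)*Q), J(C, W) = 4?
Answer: 48361040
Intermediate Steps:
B(w, t) = 4 + w*t**2 (B(w, t) = (t*w)*t + 4 = w*t**2 + 4 = 4 + w*t**2)
N(Q) = 1/(Q*(Q + Q**2)) (N(Q) = 1/((Q + Q**2)*Q) = 1/(Q*(Q + Q**2)))
1/N(B(10, 6)) = 1/(1/((4 + 10*6**2)**2*(1 + (4 + 10*6**2)))) = 1/(1/((4 + 10*36)**2*(1 + (4 + 10*36)))) = 1/(1/((4 + 360)**2*(1 + (4 + 360)))) = 1/(1/(364**2*(1 + 364))) = 1/((1/132496)/365) = 1/((1/132496)*(1/365)) = 1/(1/48361040) = 48361040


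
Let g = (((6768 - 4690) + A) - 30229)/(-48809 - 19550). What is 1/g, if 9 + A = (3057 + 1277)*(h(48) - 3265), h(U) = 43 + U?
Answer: 68359/13784276 ≈ 0.0049592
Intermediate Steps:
A = -13756125 (A = -9 + (3057 + 1277)*((43 + 48) - 3265) = -9 + 4334*(91 - 3265) = -9 + 4334*(-3174) = -9 - 13756116 = -13756125)
g = 13784276/68359 (g = (((6768 - 4690) - 13756125) - 30229)/(-48809 - 19550) = ((2078 - 13756125) - 30229)/(-68359) = (-13754047 - 30229)*(-1/68359) = -13784276*(-1/68359) = 13784276/68359 ≈ 201.65)
1/g = 1/(13784276/68359) = 68359/13784276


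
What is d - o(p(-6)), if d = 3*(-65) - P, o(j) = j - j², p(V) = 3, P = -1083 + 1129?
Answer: -235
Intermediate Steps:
P = 46
d = -241 (d = 3*(-65) - 1*46 = -195 - 46 = -241)
d - o(p(-6)) = -241 - 3*(1 - 1*3) = -241 - 3*(1 - 3) = -241 - 3*(-2) = -241 - 1*(-6) = -241 + 6 = -235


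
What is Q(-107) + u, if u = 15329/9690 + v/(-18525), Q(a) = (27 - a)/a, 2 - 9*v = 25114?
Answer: 291277111/606545550 ≈ 0.48022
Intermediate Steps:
v = -25112/9 (v = 2/9 - 1/9*25114 = 2/9 - 25114/9 = -25112/9 ≈ -2790.2)
Q(a) = (27 - a)/a
u = 9821273/5668650 (u = 15329/9690 - 25112/9/(-18525) = 15329*(1/9690) - 25112/9*(-1/18525) = 15329/9690 + 25112/166725 = 9821273/5668650 ≈ 1.7326)
Q(-107) + u = (27 - 1*(-107))/(-107) + 9821273/5668650 = -(27 + 107)/107 + 9821273/5668650 = -1/107*134 + 9821273/5668650 = -134/107 + 9821273/5668650 = 291277111/606545550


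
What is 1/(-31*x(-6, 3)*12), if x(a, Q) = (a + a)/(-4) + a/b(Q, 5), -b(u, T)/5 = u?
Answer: -5/6324 ≈ -0.00079064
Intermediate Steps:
b(u, T) = -5*u
x(a, Q) = -a/2 - a/(5*Q) (x(a, Q) = (a + a)/(-4) + a/((-5*Q)) = (2*a)*(-1/4) + a*(-1/(5*Q)) = -a/2 - a/(5*Q))
1/(-31*x(-6, 3)*12) = 1/(-31*(-1/2*(-6) - 1/5*(-6)/3)*12) = 1/(-31*(3 - 1/5*(-6)*1/3)*12) = 1/(-31*(3 + 2/5)*12) = 1/(-31*17/5*12) = 1/(-527/5*12) = 1/(-6324/5) = -5/6324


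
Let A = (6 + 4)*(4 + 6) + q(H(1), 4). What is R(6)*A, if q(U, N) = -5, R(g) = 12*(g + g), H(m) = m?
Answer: 13680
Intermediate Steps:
R(g) = 24*g (R(g) = 12*(2*g) = 24*g)
A = 95 (A = (6 + 4)*(4 + 6) - 5 = 10*10 - 5 = 100 - 5 = 95)
R(6)*A = (24*6)*95 = 144*95 = 13680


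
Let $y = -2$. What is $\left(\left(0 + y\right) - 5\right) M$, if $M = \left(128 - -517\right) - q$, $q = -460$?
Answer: $-7735$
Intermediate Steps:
$M = 1105$ ($M = \left(128 - -517\right) - -460 = \left(128 + 517\right) + 460 = 645 + 460 = 1105$)
$\left(\left(0 + y\right) - 5\right) M = \left(\left(0 - 2\right) - 5\right) 1105 = \left(-2 - 5\right) 1105 = \left(-7\right) 1105 = -7735$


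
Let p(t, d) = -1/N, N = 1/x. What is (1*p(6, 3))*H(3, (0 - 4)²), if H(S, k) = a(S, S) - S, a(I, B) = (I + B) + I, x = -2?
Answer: 12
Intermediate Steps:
a(I, B) = B + 2*I (a(I, B) = (B + I) + I = B + 2*I)
N = -½ (N = 1/(-2) = -½ ≈ -0.50000)
p(t, d) = 2 (p(t, d) = -1/(-½) = -1*(-2) = 2)
H(S, k) = 2*S (H(S, k) = (S + 2*S) - S = 3*S - S = 2*S)
(1*p(6, 3))*H(3, (0 - 4)²) = (1*2)*(2*3) = 2*6 = 12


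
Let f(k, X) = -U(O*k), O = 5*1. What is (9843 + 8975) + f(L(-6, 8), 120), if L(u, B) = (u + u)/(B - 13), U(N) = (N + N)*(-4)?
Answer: 18914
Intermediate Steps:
O = 5
U(N) = -8*N (U(N) = (2*N)*(-4) = -8*N)
L(u, B) = 2*u/(-13 + B) (L(u, B) = (2*u)/(-13 + B) = 2*u/(-13 + B))
f(k, X) = 40*k (f(k, X) = -(-8)*5*k = -(-40)*k = 40*k)
(9843 + 8975) + f(L(-6, 8), 120) = (9843 + 8975) + 40*(2*(-6)/(-13 + 8)) = 18818 + 40*(2*(-6)/(-5)) = 18818 + 40*(2*(-6)*(-⅕)) = 18818 + 40*(12/5) = 18818 + 96 = 18914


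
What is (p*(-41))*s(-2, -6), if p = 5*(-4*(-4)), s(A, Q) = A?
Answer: 6560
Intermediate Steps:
p = 80 (p = 5*16 = 80)
(p*(-41))*s(-2, -6) = (80*(-41))*(-2) = -3280*(-2) = 6560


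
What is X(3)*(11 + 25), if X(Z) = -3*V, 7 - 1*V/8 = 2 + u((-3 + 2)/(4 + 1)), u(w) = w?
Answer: -22464/5 ≈ -4492.8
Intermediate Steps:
V = 208/5 (V = 56 - 8*(2 + (-3 + 2)/(4 + 1)) = 56 - 8*(2 - 1/5) = 56 - 8*(2 - 1*⅕) = 56 - 8*(2 - ⅕) = 56 - 8*9/5 = 56 - 72/5 = 208/5 ≈ 41.600)
X(Z) = -624/5 (X(Z) = -3*208/5 = -624/5)
X(3)*(11 + 25) = -624*(11 + 25)/5 = -624/5*36 = -22464/5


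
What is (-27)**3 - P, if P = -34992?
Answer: 15309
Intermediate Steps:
(-27)**3 - P = (-27)**3 - 1*(-34992) = -19683 + 34992 = 15309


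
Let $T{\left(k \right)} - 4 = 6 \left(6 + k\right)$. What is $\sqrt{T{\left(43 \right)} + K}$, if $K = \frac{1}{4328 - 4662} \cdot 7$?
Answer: $\frac{5 \sqrt{1329654}}{334} \approx 17.262$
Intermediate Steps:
$K = - \frac{7}{334}$ ($K = \frac{1}{-334} \cdot 7 = \left(- \frac{1}{334}\right) 7 = - \frac{7}{334} \approx -0.020958$)
$T{\left(k \right)} = 40 + 6 k$ ($T{\left(k \right)} = 4 + 6 \left(6 + k\right) = 4 + \left(36 + 6 k\right) = 40 + 6 k$)
$\sqrt{T{\left(43 \right)} + K} = \sqrt{\left(40 + 6 \cdot 43\right) - \frac{7}{334}} = \sqrt{\left(40 + 258\right) - \frac{7}{334}} = \sqrt{298 - \frac{7}{334}} = \sqrt{\frac{99525}{334}} = \frac{5 \sqrt{1329654}}{334}$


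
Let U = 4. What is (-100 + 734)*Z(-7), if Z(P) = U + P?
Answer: -1902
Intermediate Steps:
Z(P) = 4 + P
(-100 + 734)*Z(-7) = (-100 + 734)*(4 - 7) = 634*(-3) = -1902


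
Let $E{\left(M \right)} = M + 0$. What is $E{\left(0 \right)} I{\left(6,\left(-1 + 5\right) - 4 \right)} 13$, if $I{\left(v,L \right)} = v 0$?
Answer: $0$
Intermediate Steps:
$E{\left(M \right)} = M$
$I{\left(v,L \right)} = 0$
$E{\left(0 \right)} I{\left(6,\left(-1 + 5\right) - 4 \right)} 13 = 0 \cdot 0 \cdot 13 = 0 \cdot 13 = 0$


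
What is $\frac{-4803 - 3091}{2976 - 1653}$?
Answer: $- \frac{7894}{1323} \approx -5.9667$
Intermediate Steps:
$\frac{-4803 - 3091}{2976 - 1653} = - \frac{7894}{1323}$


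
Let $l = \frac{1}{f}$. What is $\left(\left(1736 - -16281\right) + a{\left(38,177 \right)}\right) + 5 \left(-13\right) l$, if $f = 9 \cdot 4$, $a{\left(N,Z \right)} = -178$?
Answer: $\frac{642139}{36} \approx 17837.0$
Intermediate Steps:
$f = 36$
$l = \frac{1}{36} \approx 0.027778$
$\left(\left(1736 - -16281\right) + a{\left(38,177 \right)}\right) + 5 \left(-13\right) l = \left(\left(1736 - -16281\right) - 178\right) + 5 \left(-13\right) \frac{1}{36} = \left(\left(1736 + 16281\right) - 178\right) - \frac{65}{36} = \left(18017 - 178\right) - \frac{65}{36} = 17839 - \frac{65}{36} = \frac{642139}{36}$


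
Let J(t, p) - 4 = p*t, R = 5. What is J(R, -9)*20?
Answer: -820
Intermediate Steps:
J(t, p) = 4 + p*t
J(R, -9)*20 = (4 - 9*5)*20 = (4 - 45)*20 = -41*20 = -820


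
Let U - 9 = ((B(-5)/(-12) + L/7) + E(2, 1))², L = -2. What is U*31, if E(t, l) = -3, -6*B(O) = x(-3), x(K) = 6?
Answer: 4211815/7056 ≈ 596.91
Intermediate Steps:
B(O) = -1 (B(O) = -⅙*6 = -1)
U = 135865/7056 (U = 9 + ((-1/(-12) - 2/7) - 3)² = 9 + ((-1*(-1/12) - 2*⅐) - 3)² = 9 + ((1/12 - 2/7) - 3)² = 9 + (-17/84 - 3)² = 9 + (-269/84)² = 9 + 72361/7056 = 135865/7056 ≈ 19.255)
U*31 = (135865/7056)*31 = 4211815/7056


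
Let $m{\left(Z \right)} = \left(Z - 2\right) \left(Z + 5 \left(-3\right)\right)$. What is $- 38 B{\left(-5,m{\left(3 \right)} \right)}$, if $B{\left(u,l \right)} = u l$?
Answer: $-2280$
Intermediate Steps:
$m{\left(Z \right)} = \left(-15 + Z\right) \left(-2 + Z\right)$ ($m{\left(Z \right)} = \left(-2 + Z\right) \left(Z - 15\right) = \left(-2 + Z\right) \left(-15 + Z\right) = \left(-15 + Z\right) \left(-2 + Z\right)$)
$B{\left(u,l \right)} = l u$
$- 38 B{\left(-5,m{\left(3 \right)} \right)} = - 38 \left(30 + 3^{2} - 51\right) \left(-5\right) = - 38 \left(30 + 9 - 51\right) \left(-5\right) = - 38 \left(\left(-12\right) \left(-5\right)\right) = \left(-38\right) 60 = -2280$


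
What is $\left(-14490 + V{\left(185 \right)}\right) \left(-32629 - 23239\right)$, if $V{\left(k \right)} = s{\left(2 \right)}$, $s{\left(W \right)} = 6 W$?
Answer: $808856904$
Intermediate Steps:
$V{\left(k \right)} = 12$ ($V{\left(k \right)} = 6 \cdot 2 = 12$)
$\left(-14490 + V{\left(185 \right)}\right) \left(-32629 - 23239\right) = \left(-14490 + 12\right) \left(-32629 - 23239\right) = \left(-14478\right) \left(-55868\right) = 808856904$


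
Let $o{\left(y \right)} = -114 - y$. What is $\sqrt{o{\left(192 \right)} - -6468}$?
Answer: $\sqrt{6162} \approx 78.498$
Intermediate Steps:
$\sqrt{o{\left(192 \right)} - -6468} = \sqrt{\left(-114 - 192\right) - -6468} = \sqrt{\left(-114 - 192\right) + \left(-11175 + 17643\right)} = \sqrt{-306 + 6468} = \sqrt{6162}$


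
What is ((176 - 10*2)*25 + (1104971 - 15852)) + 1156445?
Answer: 2249464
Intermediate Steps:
((176 - 10*2)*25 + (1104971 - 15852)) + 1156445 = ((176 - 20)*25 + 1089119) + 1156445 = (156*25 + 1089119) + 1156445 = (3900 + 1089119) + 1156445 = 1093019 + 1156445 = 2249464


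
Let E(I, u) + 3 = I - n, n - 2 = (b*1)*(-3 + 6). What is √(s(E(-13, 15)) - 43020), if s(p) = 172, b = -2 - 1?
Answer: 4*I*√2678 ≈ 207.0*I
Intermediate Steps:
b = -3
n = -7 (n = 2 + (-3*1)*(-3 + 6) = 2 - 3*3 = 2 - 9 = -7)
E(I, u) = 4 + I (E(I, u) = -3 + (I - 1*(-7)) = -3 + (I + 7) = -3 + (7 + I) = 4 + I)
√(s(E(-13, 15)) - 43020) = √(172 - 43020) = √(-42848) = 4*I*√2678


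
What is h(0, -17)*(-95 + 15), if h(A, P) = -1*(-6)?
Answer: -480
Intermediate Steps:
h(A, P) = 6
h(0, -17)*(-95 + 15) = 6*(-95 + 15) = 6*(-80) = -480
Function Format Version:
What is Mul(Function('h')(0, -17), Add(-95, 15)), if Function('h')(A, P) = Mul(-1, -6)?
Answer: -480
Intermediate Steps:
Function('h')(A, P) = 6
Mul(Function('h')(0, -17), Add(-95, 15)) = Mul(6, Add(-95, 15)) = Mul(6, -80) = -480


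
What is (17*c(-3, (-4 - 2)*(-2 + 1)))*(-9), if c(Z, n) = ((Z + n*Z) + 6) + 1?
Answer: 2142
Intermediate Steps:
c(Z, n) = 7 + Z + Z*n (c(Z, n) = ((Z + Z*n) + 6) + 1 = (6 + Z + Z*n) + 1 = 7 + Z + Z*n)
(17*c(-3, (-4 - 2)*(-2 + 1)))*(-9) = (17*(7 - 3 - 3*(-4 - 2)*(-2 + 1)))*(-9) = (17*(7 - 3 - (-18)*(-1)))*(-9) = (17*(7 - 3 - 3*6))*(-9) = (17*(7 - 3 - 18))*(-9) = (17*(-14))*(-9) = -238*(-9) = 2142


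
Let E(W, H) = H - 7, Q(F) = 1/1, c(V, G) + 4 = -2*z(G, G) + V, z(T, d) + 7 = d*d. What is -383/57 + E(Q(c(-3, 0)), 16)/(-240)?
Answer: -30811/4560 ≈ -6.7568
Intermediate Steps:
z(T, d) = -7 + d² (z(T, d) = -7 + d*d = -7 + d²)
c(V, G) = 10 + V - 2*G² (c(V, G) = -4 + (-2*(-7 + G²) + V) = -4 + ((14 - 2*G²) + V) = -4 + (14 + V - 2*G²) = 10 + V - 2*G²)
Q(F) = 1
E(W, H) = -7 + H
-383/57 + E(Q(c(-3, 0)), 16)/(-240) = -383/57 + (-7 + 16)/(-240) = -383*1/57 + 9*(-1/240) = -383/57 - 3/80 = -30811/4560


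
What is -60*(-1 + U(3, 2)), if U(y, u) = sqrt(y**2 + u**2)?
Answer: 60 - 60*sqrt(13) ≈ -156.33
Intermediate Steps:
U(y, u) = sqrt(u**2 + y**2)
-60*(-1 + U(3, 2)) = -60*(-1 + sqrt(2**2 + 3**2)) = -60*(-1 + sqrt(4 + 9)) = -60*(-1 + sqrt(13)) = 60 - 60*sqrt(13)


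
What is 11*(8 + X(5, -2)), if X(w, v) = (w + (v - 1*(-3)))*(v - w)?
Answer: -374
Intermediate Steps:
X(w, v) = (v - w)*(3 + v + w) (X(w, v) = (w + (v + 3))*(v - w) = (w + (3 + v))*(v - w) = (3 + v + w)*(v - w) = (v - w)*(3 + v + w))
11*(8 + X(5, -2)) = 11*(8 + ((-2)**2 - 1*5**2 - 3*5 + 3*(-2))) = 11*(8 + (4 - 1*25 - 15 - 6)) = 11*(8 + (4 - 25 - 15 - 6)) = 11*(8 - 42) = 11*(-34) = -374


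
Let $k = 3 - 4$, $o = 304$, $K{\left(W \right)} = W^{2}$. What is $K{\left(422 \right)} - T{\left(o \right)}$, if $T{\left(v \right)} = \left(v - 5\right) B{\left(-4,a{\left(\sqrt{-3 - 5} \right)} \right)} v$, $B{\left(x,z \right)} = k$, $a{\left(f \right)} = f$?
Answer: $268980$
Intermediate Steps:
$k = -1$
$B{\left(x,z \right)} = -1$
$T{\left(v \right)} = v \left(5 - v\right)$ ($T{\left(v \right)} = \left(v - 5\right) \left(-1\right) v = \left(-5 + v\right) \left(-1\right) v = \left(5 - v\right) v = v \left(5 - v\right)$)
$K{\left(422 \right)} - T{\left(o \right)} = 422^{2} - 304 \left(5 - 304\right) = 178084 - 304 \left(5 - 304\right) = 178084 - 304 \left(-299\right) = 178084 - -90896 = 178084 + 90896 = 268980$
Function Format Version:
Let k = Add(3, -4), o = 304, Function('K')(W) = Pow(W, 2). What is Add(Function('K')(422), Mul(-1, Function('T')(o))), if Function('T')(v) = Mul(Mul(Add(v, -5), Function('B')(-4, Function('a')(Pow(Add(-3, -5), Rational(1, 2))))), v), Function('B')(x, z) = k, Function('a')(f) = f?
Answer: 268980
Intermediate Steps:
k = -1
Function('B')(x, z) = -1
Function('T')(v) = Mul(v, Add(5, Mul(-1, v))) (Function('T')(v) = Mul(Mul(Add(v, -5), -1), v) = Mul(Mul(Add(-5, v), -1), v) = Mul(Add(5, Mul(-1, v)), v) = Mul(v, Add(5, Mul(-1, v))))
Add(Function('K')(422), Mul(-1, Function('T')(o))) = Add(Pow(422, 2), Mul(-1, Mul(304, Add(5, Mul(-1, 304))))) = Add(178084, Mul(-1, Mul(304, Add(5, -304)))) = Add(178084, Mul(-1, Mul(304, -299))) = Add(178084, Mul(-1, -90896)) = Add(178084, 90896) = 268980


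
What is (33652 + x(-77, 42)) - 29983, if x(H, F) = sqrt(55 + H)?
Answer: 3669 + I*sqrt(22) ≈ 3669.0 + 4.6904*I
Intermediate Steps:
(33652 + x(-77, 42)) - 29983 = (33652 + sqrt(55 - 77)) - 29983 = (33652 + sqrt(-22)) - 29983 = (33652 + I*sqrt(22)) - 29983 = 3669 + I*sqrt(22)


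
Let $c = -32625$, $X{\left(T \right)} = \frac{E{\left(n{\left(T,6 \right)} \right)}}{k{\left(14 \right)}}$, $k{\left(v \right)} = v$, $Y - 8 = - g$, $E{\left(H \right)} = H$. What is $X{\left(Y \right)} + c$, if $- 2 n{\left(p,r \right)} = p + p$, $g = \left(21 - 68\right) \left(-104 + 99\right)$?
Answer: $- \frac{456523}{14} \approx -32609.0$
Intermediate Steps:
$g = 235$ ($g = \left(-47\right) \left(-5\right) = 235$)
$n{\left(p,r \right)} = - p$ ($n{\left(p,r \right)} = - \frac{p + p}{2} = - \frac{2 p}{2} = - p$)
$Y = -227$ ($Y = 8 - 235 = -227$)
$X{\left(T \right)} = - \frac{T}{14}$ ($X{\left(T \right)} = \frac{\left(-1\right) T}{14} = - T \frac{1}{14} = - \frac{T}{14}$)
$X{\left(Y \right)} + c = \left(- \frac{1}{14}\right) \left(-227\right) - 32625 = \frac{227}{14} - 32625 = - \frac{456523}{14}$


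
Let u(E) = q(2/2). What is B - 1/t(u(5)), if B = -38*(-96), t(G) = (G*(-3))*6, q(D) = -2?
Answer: 131327/36 ≈ 3648.0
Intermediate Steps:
u(E) = -2
t(G) = -18*G (t(G) = -3*G*6 = -18*G)
B = 3648
B - 1/t(u(5)) = 3648 - 1/((-18*(-2))) = 3648 - 1/36 = 131327/36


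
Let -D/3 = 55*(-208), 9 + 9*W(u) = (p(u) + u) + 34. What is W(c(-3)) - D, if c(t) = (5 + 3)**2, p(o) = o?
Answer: -34303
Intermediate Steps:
c(t) = 64 (c(t) = 8**2 = 64)
W(u) = 25/9 + 2*u/9 (W(u) = -1 + ((u + u) + 34)/9 = -1 + (2*u + 34)/9 = -1 + (34 + 2*u)/9 = -1 + (34/9 + 2*u/9) = 25/9 + 2*u/9)
D = 34320 (D = -165*(-208) = -3*(-11440) = 34320)
W(c(-3)) - D = (25/9 + (2/9)*64) - 1*34320 = (25/9 + 128/9) - 34320 = 17 - 34320 = -34303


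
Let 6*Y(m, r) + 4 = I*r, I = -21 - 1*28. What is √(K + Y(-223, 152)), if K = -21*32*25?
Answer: I*√18042 ≈ 134.32*I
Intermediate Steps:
K = -16800 (K = -672*25 = -16800)
I = -49 (I = -21 - 28 = -49)
Y(m, r) = -⅔ - 49*r/6 (Y(m, r) = -⅔ + (-49*r)/6 = -⅔ - 49*r/6)
√(K + Y(-223, 152)) = √(-16800 + (-⅔ - 49/6*152)) = √(-16800 + (-⅔ - 3724/3)) = √(-16800 - 1242) = √(-18042) = I*√18042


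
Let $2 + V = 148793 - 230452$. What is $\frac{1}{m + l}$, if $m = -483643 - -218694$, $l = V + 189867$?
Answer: $- \frac{1}{156743} \approx -6.3799 \cdot 10^{-6}$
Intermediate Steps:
$V = -81661$ ($V = -2 + \left(148793 - 230452\right) = -2 - 81659 = -81661$)
$l = 108206$ ($l = -81661 + 189867 = 108206$)
$m = -264949$ ($m = -483643 + 218694 = -264949$)
$\frac{1}{m + l} = \frac{1}{-264949 + 108206} = \frac{1}{-156743} = - \frac{1}{156743}$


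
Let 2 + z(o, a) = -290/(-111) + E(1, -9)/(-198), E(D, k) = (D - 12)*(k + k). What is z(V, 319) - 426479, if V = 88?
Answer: -47339212/111 ≈ -4.2648e+5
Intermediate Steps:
E(D, k) = 2*k*(-12 + D) (E(D, k) = (-12 + D)*(2*k) = 2*k*(-12 + D))
z(o, a) = -43/111 (z(o, a) = -2 + (-290/(-111) + (2*(-9)*(-12 + 1))/(-198)) = -2 + (-290*(-1/111) + (2*(-9)*(-11))*(-1/198)) = -2 + (290/111 + 198*(-1/198)) = -2 + (290/111 - 1) = -2 + 179/111 = -43/111)
z(V, 319) - 426479 = -43/111 - 426479 = -47339212/111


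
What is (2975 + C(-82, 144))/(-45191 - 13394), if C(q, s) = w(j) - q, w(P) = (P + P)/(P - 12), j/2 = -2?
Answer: -1223/23434 ≈ -0.052189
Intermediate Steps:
j = -4 (j = 2*(-2) = -4)
w(P) = 2*P/(-12 + P) (w(P) = (2*P)/(-12 + P) = 2*P/(-12 + P))
C(q, s) = ½ - q (C(q, s) = 2*(-4)/(-12 - 4) - q = 2*(-4)/(-16) - q = 2*(-4)*(-1/16) - q = ½ - q)
(2975 + C(-82, 144))/(-45191 - 13394) = (2975 + (½ - 1*(-82)))/(-45191 - 13394) = (2975 + (½ + 82))/(-58585) = (2975 + 165/2)*(-1/58585) = (6115/2)*(-1/58585) = -1223/23434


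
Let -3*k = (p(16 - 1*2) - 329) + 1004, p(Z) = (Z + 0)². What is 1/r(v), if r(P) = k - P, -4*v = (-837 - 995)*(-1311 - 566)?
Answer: 3/2578127 ≈ 1.1636e-6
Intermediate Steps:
v = -859666 (v = -(-837 - 995)*(-1311 - 566)/4 = -(-458)*(-1877) = -¼*3438664 = -859666)
p(Z) = Z²
k = -871/3 (k = -(((16 - 1*2)² - 329) + 1004)/3 = -(((16 - 2)² - 329) + 1004)/3 = -((14² - 329) + 1004)/3 = -((196 - 329) + 1004)/3 = -(-133 + 1004)/3 = -⅓*871 = -871/3 ≈ -290.33)
r(P) = -871/3 - P
1/r(v) = 1/(-871/3 - 1*(-859666)) = 1/(-871/3 + 859666) = 1/(2578127/3) = 3/2578127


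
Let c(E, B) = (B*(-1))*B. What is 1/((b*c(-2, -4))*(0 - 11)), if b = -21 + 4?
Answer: -1/2992 ≈ -0.00033422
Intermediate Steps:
b = -17
c(E, B) = -B² (c(E, B) = (-B)*B = -B²)
1/((b*c(-2, -4))*(0 - 11)) = 1/((-(-17)*(-4)²)*(0 - 11)) = 1/(-(-17)*16*(-11)) = 1/(-17*(-16)*(-11)) = 1/(272*(-11)) = 1/(-2992) = -1/2992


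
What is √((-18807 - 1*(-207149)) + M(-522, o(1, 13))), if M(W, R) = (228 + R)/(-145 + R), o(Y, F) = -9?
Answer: √4466685146/154 ≈ 433.98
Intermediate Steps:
M(W, R) = (228 + R)/(-145 + R)
√((-18807 - 1*(-207149)) + M(-522, o(1, 13))) = √((-18807 - 1*(-207149)) + (228 - 9)/(-145 - 9)) = √((-18807 + 207149) + 219/(-154)) = √(188342 - 1/154*219) = √(188342 - 219/154) = √(29004449/154) = √4466685146/154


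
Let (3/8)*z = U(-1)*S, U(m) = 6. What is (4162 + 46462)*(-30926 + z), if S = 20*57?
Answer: -642216064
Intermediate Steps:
S = 1140
z = 18240 (z = 8*(6*1140)/3 = (8/3)*6840 = 18240)
(4162 + 46462)*(-30926 + z) = (4162 + 46462)*(-30926 + 18240) = 50624*(-12686) = -642216064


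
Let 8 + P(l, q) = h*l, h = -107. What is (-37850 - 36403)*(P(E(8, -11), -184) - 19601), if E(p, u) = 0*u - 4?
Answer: 1424246793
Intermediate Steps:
E(p, u) = -4 (E(p, u) = 0 - 4 = -4)
P(l, q) = -8 - 107*l
(-37850 - 36403)*(P(E(8, -11), -184) - 19601) = (-37850 - 36403)*((-8 - 107*(-4)) - 19601) = -74253*((-8 + 428) - 19601) = -74253*(420 - 19601) = -74253*(-19181) = 1424246793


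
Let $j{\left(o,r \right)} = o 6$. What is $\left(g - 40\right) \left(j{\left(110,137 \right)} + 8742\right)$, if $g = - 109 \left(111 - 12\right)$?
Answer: $-101833062$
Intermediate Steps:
$g = -10791$ ($g = \left(-109\right) 99 = -10791$)
$j{\left(o,r \right)} = 6 o$
$\left(g - 40\right) \left(j{\left(110,137 \right)} + 8742\right) = \left(-10791 - 40\right) \left(6 \cdot 110 + 8742\right) = - 10831 \left(660 + 8742\right) = \left(-10831\right) 9402 = -101833062$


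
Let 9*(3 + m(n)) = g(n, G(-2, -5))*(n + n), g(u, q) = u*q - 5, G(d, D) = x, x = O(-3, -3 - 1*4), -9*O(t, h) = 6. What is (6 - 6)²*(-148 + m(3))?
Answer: 0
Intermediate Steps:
O(t, h) = -⅔ (O(t, h) = -⅑*6 = -⅔)
x = -⅔ ≈ -0.66667
G(d, D) = -⅔
g(u, q) = -5 + q*u (g(u, q) = q*u - 5 = -5 + q*u)
m(n) = -3 + 2*n*(-5 - 2*n/3)/9 (m(n) = -3 + ((-5 - 2*n/3)*(n + n))/9 = -3 + ((-5 - 2*n/3)*(2*n))/9 = -3 + (2*n*(-5 - 2*n/3))/9 = -3 + 2*n*(-5 - 2*n/3)/9)
(6 - 6)²*(-148 + m(3)) = (6 - 6)²*(-148 + (-3 - 2/27*3*(15 + 2*3))) = 0²*(-148 + (-3 - 2/27*3*(15 + 6))) = 0*(-148 + (-3 - 2/27*3*21)) = 0*(-148 + (-3 - 14/3)) = 0*(-148 - 23/3) = 0*(-467/3) = 0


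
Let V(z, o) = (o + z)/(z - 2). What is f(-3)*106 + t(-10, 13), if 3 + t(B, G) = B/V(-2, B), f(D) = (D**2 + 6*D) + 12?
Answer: 935/3 ≈ 311.67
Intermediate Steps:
V(z, o) = (o + z)/(-2 + z)
f(D) = 12 + D**2 + 6*D
t(B, G) = -3 + B/(1/2 - B/4) (t(B, G) = -3 + B/(((B - 2)/(-2 - 2))) = -3 + B/(((-2 + B)/(-4))) = -3 + B/((-(-2 + B)/4)) = -3 + B/(1/2 - B/4))
f(-3)*106 + t(-10, 13) = (12 + (-3)**2 + 6*(-3))*106 + (6 - 7*(-10))/(-2 - 10) = (12 + 9 - 18)*106 + (6 + 70)/(-12) = 3*106 - 1/12*76 = 318 - 19/3 = 935/3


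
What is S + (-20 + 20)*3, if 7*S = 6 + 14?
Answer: 20/7 ≈ 2.8571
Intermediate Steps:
S = 20/7 (S = (6 + 14)/7 = (⅐)*20 = 20/7 ≈ 2.8571)
S + (-20 + 20)*3 = 20/7 + (-20 + 20)*3 = 20/7 + 0*3 = 20/7 + 0 = 20/7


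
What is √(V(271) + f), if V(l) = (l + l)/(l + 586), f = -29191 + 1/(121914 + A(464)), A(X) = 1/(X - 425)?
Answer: 6*I*√13462795990037002681938/4074732479 ≈ 170.85*I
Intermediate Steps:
A(X) = 1/(-425 + X)
f = -138792900538/4754647 (f = -29191 + 1/(121914 + 1/(-425 + 464)) = -29191 + 1/(121914 + 1/39) = -29191 + 1/(4754647/39) = -29191 + 39/4754647 = -138792900538/4754647 ≈ -29191.)
V(l) = 2*l/(586 + l) (V(l) = (2*l)/(586 + l) = 2*l/(586 + l))
√(V(271) + f) = √(2*271/(586 + 271) - 138792900538/4754647) = √(2*271/857 - 138792900538/4754647) = √(2*271*(1/857) - 138792900538/4754647) = √(542/857 - 138792900538/4754647) = √(-118942938742392/4074732479) = 6*I*√13462795990037002681938/4074732479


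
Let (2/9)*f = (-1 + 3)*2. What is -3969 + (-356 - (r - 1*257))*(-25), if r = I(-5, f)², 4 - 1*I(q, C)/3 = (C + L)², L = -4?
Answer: 8292906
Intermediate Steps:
f = 18 (f = 9*((-1 + 3)*2)/2 = 9*(2*2)/2 = (9/2)*4 = 18)
I(q, C) = 12 - 3*(-4 + C)² (I(q, C) = 12 - 3*(C - 4)² = 12 - 3*(-4 + C)²)
r = 331776 (r = (12 - 3*(-4 + 18)²)² = (12 - 3*14²)² = (12 - 3*196)² = (12 - 588)² = (-576)² = 331776)
-3969 + (-356 - (r - 1*257))*(-25) = -3969 + (-356 - (331776 - 1*257))*(-25) = -3969 + (-356 - (331776 - 257))*(-25) = -3969 + (-356 - 1*331519)*(-25) = -3969 + (-356 - 331519)*(-25) = -3969 - 331875*(-25) = -3969 + 8296875 = 8292906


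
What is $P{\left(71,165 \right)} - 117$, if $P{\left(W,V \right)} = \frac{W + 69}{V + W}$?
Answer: $- \frac{6868}{59} \approx -116.41$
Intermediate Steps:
$P{\left(W,V \right)} = \frac{69 + W}{V + W}$
$P{\left(71,165 \right)} - 117 = \frac{69 + 71}{165 + 71} - 117 = \frac{1}{236} \cdot 140 + \left(-15338 + 15221\right) = \frac{1}{236} \cdot 140 - 117 = \frac{35}{59} - 117 = - \frac{6868}{59}$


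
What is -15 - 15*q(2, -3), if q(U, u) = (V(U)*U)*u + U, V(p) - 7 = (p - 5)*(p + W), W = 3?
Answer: -765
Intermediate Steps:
V(p) = 7 + (-5 + p)*(3 + p) (V(p) = 7 + (p - 5)*(p + 3) = 7 + (-5 + p)*(3 + p))
q(U, u) = U + U*u*(-8 + U² - 2*U) (q(U, u) = ((-8 + U² - 2*U)*U)*u + U = (U*(-8 + U² - 2*U))*u + U = U*u*(-8 + U² - 2*U) + U = U + U*u*(-8 + U² - 2*U))
-15 - 15*q(2, -3) = -15 - (-15)*2*(-1 - 3*(8 - 1*2² + 2*2)) = -15 - (-15)*2*(-1 - 3*(8 - 1*4 + 4)) = -15 - (-15)*2*(-1 - 3*(8 - 4 + 4)) = -15 - (-15)*2*(-1 - 3*8) = -15 - (-15)*2*(-1 - 24) = -15 - (-15)*2*(-25) = -15 - 15*50 = -15 - 750 = -765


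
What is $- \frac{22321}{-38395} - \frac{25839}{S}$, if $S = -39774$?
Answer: $\frac{89518279}{72720130} \approx 1.231$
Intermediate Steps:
$- \frac{22321}{-38395} - \frac{25839}{S} = - \frac{22321}{-38395} - \frac{25839}{-39774} = \left(-22321\right) \left(- \frac{1}{38395}\right) - - \frac{8613}{13258} = \frac{22321}{38395} + \frac{8613}{13258} = \frac{89518279}{72720130}$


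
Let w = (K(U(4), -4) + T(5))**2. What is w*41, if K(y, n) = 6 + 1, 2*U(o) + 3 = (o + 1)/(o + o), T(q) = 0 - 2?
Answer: 1025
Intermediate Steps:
T(q) = -2
U(o) = -3/2 + (1 + o)/(4*o) (U(o) = -3/2 + ((o + 1)/(o + o))/2 = -3/2 + ((1 + o)/((2*o)))/2 = -3/2 + ((1 + o)*(1/(2*o)))/2 = -3/2 + ((1 + o)/(2*o))/2 = -3/2 + (1 + o)/(4*o))
K(y, n) = 7
w = 25 (w = (7 - 2)**2 = 5**2 = 25)
w*41 = 25*41 = 1025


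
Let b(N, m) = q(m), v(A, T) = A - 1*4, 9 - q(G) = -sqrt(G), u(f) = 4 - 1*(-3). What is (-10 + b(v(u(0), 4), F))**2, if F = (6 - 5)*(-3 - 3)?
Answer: (1 - I*sqrt(6))**2 ≈ -5.0 - 4.899*I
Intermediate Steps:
u(f) = 7 (u(f) = 4 + 3 = 7)
q(G) = 9 + sqrt(G) (q(G) = 9 - (-1)*sqrt(G) = 9 + sqrt(G))
v(A, T) = -4 + A (v(A, T) = A - 4 = -4 + A)
F = -6 (F = 1*(-6) = -6)
b(N, m) = 9 + sqrt(m)
(-10 + b(v(u(0), 4), F))**2 = (-10 + (9 + sqrt(-6)))**2 = (-10 + (9 + I*sqrt(6)))**2 = (-1 + I*sqrt(6))**2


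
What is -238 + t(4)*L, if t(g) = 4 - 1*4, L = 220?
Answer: -238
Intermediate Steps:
t(g) = 0 (t(g) = 4 - 4 = 0)
-238 + t(4)*L = -238 + 0*220 = -238 + 0 = -238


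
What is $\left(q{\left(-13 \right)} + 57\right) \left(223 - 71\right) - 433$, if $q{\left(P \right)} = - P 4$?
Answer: $16135$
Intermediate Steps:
$q{\left(P \right)} = - 4 P$
$\left(q{\left(-13 \right)} + 57\right) \left(223 - 71\right) - 433 = \left(\left(-4\right) \left(-13\right) + 57\right) \left(223 - 71\right) - 433 = \left(52 + 57\right) 152 - 433 = 109 \cdot 152 - 433 = 16568 - 433 = 16135$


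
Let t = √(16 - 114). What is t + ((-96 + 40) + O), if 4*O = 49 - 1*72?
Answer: -247/4 + 7*I*√2 ≈ -61.75 + 9.8995*I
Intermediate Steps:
O = -23/4 (O = (49 - 1*72)/4 = (49 - 72)/4 = (¼)*(-23) = -23/4 ≈ -5.7500)
t = 7*I*√2 (t = √(-98) = 7*I*√2 ≈ 9.8995*I)
t + ((-96 + 40) + O) = 7*I*√2 + ((-96 + 40) - 23/4) = 7*I*√2 + (-56 - 23/4) = 7*I*√2 - 247/4 = -247/4 + 7*I*√2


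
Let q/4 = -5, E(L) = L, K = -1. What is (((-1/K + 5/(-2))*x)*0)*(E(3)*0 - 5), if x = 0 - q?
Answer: 0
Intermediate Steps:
q = -20 (q = 4*(-5) = -20)
x = 20 (x = 0 - 1*(-20) = 0 + 20 = 20)
(((-1/K + 5/(-2))*x)*0)*(E(3)*0 - 5) = (((-1/(-1) + 5/(-2))*20)*0)*(3*0 - 5) = (((-1*(-1) + 5*(-½))*20)*0)*(0 - 5) = (((1 - 5/2)*20)*0)*(-5) = (-3/2*20*0)*(-5) = -30*0*(-5) = 0*(-5) = 0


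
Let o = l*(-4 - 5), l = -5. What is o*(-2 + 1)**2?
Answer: 45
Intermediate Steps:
o = 45 (o = -5*(-4 - 5) = -5*(-9) = 45)
o*(-2 + 1)**2 = 45*(-2 + 1)**2 = 45*(-1)**2 = 45*1 = 45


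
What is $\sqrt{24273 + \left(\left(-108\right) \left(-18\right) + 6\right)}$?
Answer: $\sqrt{26223} \approx 161.94$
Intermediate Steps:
$\sqrt{24273 + \left(\left(-108\right) \left(-18\right) + 6\right)} = \sqrt{24273 + \left(1944 + 6\right)} = \sqrt{24273 + 1950} = \sqrt{26223}$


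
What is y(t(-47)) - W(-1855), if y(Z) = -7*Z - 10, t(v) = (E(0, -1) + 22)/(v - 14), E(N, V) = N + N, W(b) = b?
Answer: 112699/61 ≈ 1847.5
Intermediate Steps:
E(N, V) = 2*N
t(v) = 22/(-14 + v) (t(v) = (2*0 + 22)/(v - 14) = (0 + 22)/(-14 + v) = 22/(-14 + v))
y(Z) = -10 - 7*Z
y(t(-47)) - W(-1855) = (-10 - 154/(-14 - 47)) - 1*(-1855) = (-10 - 154/(-61)) + 1855 = (-10 - 154*(-1)/61) + 1855 = (-10 - 7*(-22/61)) + 1855 = (-10 + 154/61) + 1855 = -456/61 + 1855 = 112699/61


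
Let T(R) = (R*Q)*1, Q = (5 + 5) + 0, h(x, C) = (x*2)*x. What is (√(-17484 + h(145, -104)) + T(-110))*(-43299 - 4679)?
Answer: 52775800 - 47978*√24566 ≈ 4.5256e+7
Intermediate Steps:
h(x, C) = 2*x² (h(x, C) = (2*x)*x = 2*x²)
Q = 10 (Q = 10 + 0 = 10)
T(R) = 10*R (T(R) = (R*10)*1 = (10*R)*1 = 10*R)
(√(-17484 + h(145, -104)) + T(-110))*(-43299 - 4679) = (√(-17484 + 2*145²) + 10*(-110))*(-43299 - 4679) = (√(-17484 + 2*21025) - 1100)*(-47978) = (√(-17484 + 42050) - 1100)*(-47978) = (√24566 - 1100)*(-47978) = (-1100 + √24566)*(-47978) = 52775800 - 47978*√24566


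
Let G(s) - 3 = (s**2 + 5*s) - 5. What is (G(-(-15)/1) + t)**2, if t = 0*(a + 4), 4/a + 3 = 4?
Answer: 88804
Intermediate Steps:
a = 4 (a = 4/(-3 + 4) = 4/1 = 4*1 = 4)
G(s) = -2 + s**2 + 5*s (G(s) = 3 + ((s**2 + 5*s) - 5) = 3 + (-5 + s**2 + 5*s) = -2 + s**2 + 5*s)
t = 0 (t = 0*(4 + 4) = 0*8 = 0)
(G(-(-15)/1) + t)**2 = ((-2 + (-(-15)/1)**2 + 5*(-(-15)/1)) + 0)**2 = ((-2 + (-(-15))**2 + 5*(-(-15))) + 0)**2 = ((-2 + (-3*(-5))**2 + 5*(-3*(-5))) + 0)**2 = ((-2 + 15**2 + 5*15) + 0)**2 = ((-2 + 225 + 75) + 0)**2 = (298 + 0)**2 = 298**2 = 88804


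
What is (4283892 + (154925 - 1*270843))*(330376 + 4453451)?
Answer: 19938866556498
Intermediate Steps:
(4283892 + (154925 - 1*270843))*(330376 + 4453451) = (4283892 + (154925 - 270843))*4783827 = (4283892 - 115918)*4783827 = 4167974*4783827 = 19938866556498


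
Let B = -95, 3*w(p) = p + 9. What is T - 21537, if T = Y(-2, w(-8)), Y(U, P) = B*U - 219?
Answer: -21566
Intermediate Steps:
w(p) = 3 + p/3 (w(p) = (p + 9)/3 = (9 + p)/3 = 3 + p/3)
Y(U, P) = -219 - 95*U (Y(U, P) = -95*U - 219 = -219 - 95*U)
T = -29 (T = -219 - 95*(-2) = -219 + 190 = -29)
T - 21537 = -29 - 21537 = -21566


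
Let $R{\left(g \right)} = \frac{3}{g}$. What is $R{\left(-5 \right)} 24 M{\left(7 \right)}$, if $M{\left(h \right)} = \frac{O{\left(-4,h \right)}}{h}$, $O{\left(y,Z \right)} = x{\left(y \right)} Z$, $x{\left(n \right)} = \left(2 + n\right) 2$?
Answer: $\frac{288}{5} \approx 57.6$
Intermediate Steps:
$x{\left(n \right)} = 4 + 2 n$
$O{\left(y,Z \right)} = Z \left(4 + 2 y\right)$ ($O{\left(y,Z \right)} = \left(4 + 2 y\right) Z = Z \left(4 + 2 y\right)$)
$M{\left(h \right)} = -4$ ($M{\left(h \right)} = \frac{2 h \left(2 - 4\right)}{h} = \frac{2 h \left(-2\right)}{h} = \frac{\left(-4\right) h}{h} = -4$)
$R{\left(-5 \right)} 24 M{\left(7 \right)} = \frac{3}{-5} \cdot 24 \left(-4\right) = 3 \left(- \frac{1}{5}\right) 24 \left(-4\right) = \left(- \frac{3}{5}\right) 24 \left(-4\right) = \left(- \frac{72}{5}\right) \left(-4\right) = \frac{288}{5}$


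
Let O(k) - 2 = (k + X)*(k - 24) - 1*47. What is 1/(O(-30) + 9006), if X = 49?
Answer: 1/7935 ≈ 0.00012602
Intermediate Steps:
O(k) = -45 + (-24 + k)*(49 + k) (O(k) = 2 + ((k + 49)*(k - 24) - 1*47) = 2 + ((49 + k)*(-24 + k) - 47) = 2 + ((-24 + k)*(49 + k) - 47) = 2 + (-47 + (-24 + k)*(49 + k)) = -45 + (-24 + k)*(49 + k))
1/(O(-30) + 9006) = 1/((-1221 + (-30)² + 25*(-30)) + 9006) = 1/((-1221 + 900 - 750) + 9006) = 1/(-1071 + 9006) = 1/7935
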